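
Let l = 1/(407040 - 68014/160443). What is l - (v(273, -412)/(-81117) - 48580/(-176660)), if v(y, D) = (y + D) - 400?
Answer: -108912289829070817/386716009728257946 ≈ -0.28163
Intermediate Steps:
v(y, D) = -400 + D + y (v(y, D) = (D + y) - 400 = -400 + D + y)
l = 160443/65306650706 (l = 1/(407040 - 68014*1/160443) = 1/(407040 - 68014/160443) = 1/(65306650706/160443) = 160443/65306650706 ≈ 2.4568e-6)
l - (v(273, -412)/(-81117) - 48580/(-176660)) = 160443/65306650706 - ((-400 - 412 + 273)/(-81117) - 48580/(-176660)) = 160443/65306650706 - (-539*(-1/81117) - 48580*(-1/176660)) = 160443/65306650706 - (539/81117 + 2429/8833) = 160443/65306650706 - 1*201794180/716506461 = 160443/65306650706 - 201794180/716506461 = -108912289829070817/386716009728257946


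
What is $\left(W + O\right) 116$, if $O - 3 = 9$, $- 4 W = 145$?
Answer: $-2813$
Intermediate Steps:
$W = - \frac{145}{4}$ ($W = \left(- \frac{1}{4}\right) 145 = - \frac{145}{4} \approx -36.25$)
$O = 12$ ($O = 3 + 9 = 12$)
$\left(W + O\right) 116 = \left(- \frac{145}{4} + 12\right) 116 = \left(- \frac{97}{4}\right) 116 = -2813$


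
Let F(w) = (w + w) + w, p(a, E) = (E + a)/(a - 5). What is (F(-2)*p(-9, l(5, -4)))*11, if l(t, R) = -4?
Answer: -429/7 ≈ -61.286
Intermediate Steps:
p(a, E) = (E + a)/(-5 + a)
F(w) = 3*w (F(w) = 2*w + w = 3*w)
(F(-2)*p(-9, l(5, -4)))*11 = ((3*(-2))*((-4 - 9)/(-5 - 9)))*11 = -6*(-13)/(-14)*11 = -(-3)*(-13)/7*11 = -6*13/14*11 = -39/7*11 = -429/7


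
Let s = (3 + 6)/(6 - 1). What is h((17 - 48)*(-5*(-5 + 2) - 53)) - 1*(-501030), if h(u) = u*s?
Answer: 2515752/5 ≈ 5.0315e+5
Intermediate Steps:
s = 9/5 ≈ 1.8000
h(u) = 9*u/5 (h(u) = u*(9/5) = 9*u/5)
h((17 - 48)*(-5*(-5 + 2) - 53)) - 1*(-501030) = 9*((17 - 48)*(-5*(-5 + 2) - 53))/5 - 1*(-501030) = 9*(-31*(-5*(-3) - 53))/5 + 501030 = 9*(-31*(15 - 53))/5 + 501030 = 9*(-31*(-38))/5 + 501030 = (9/5)*1178 + 501030 = 10602/5 + 501030 = 2515752/5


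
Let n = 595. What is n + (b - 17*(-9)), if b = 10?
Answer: 758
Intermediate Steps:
n + (b - 17*(-9)) = 595 + (10 - 17*(-9)) = 595 + (10 + 153) = 595 + 163 = 758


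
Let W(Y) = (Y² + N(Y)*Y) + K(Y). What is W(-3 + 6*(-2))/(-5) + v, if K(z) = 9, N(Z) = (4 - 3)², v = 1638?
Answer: 7971/5 ≈ 1594.2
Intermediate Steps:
N(Z) = 1 (N(Z) = 1² = 1)
W(Y) = 9 + Y + Y² (W(Y) = (Y² + 1*Y) + 9 = (Y² + Y) + 9 = (Y + Y²) + 9 = 9 + Y + Y²)
W(-3 + 6*(-2))/(-5) + v = (9 + (-3 + 6*(-2)) + (-3 + 6*(-2))²)/(-5) + 1638 = (9 + (-3 - 12) + (-3 - 12)²)*(-⅕) + 1638 = (9 - 15 + (-15)²)*(-⅕) + 1638 = (9 - 15 + 225)*(-⅕) + 1638 = 219*(-⅕) + 1638 = -219/5 + 1638 = 7971/5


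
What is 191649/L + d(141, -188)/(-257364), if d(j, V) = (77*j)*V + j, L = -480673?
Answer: 103524224771/13745325108 ≈ 7.5316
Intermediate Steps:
d(j, V) = j + 77*V*j (d(j, V) = 77*V*j + j = j + 77*V*j)
191649/L + d(141, -188)/(-257364) = 191649/(-480673) + (141*(1 + 77*(-188)))/(-257364) = 191649*(-1/480673) + (141*(1 - 14476))*(-1/257364) = -191649/480673 + (141*(-14475))*(-1/257364) = -191649/480673 - 2040975*(-1/257364) = -191649/480673 + 226775/28596 = 103524224771/13745325108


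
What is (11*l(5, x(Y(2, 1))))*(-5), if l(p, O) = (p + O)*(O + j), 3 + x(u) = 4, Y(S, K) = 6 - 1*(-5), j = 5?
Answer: -1980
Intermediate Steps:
Y(S, K) = 11 (Y(S, K) = 6 + 5 = 11)
x(u) = 1 (x(u) = -3 + 4 = 1)
l(p, O) = (5 + O)*(O + p) (l(p, O) = (p + O)*(O + 5) = (O + p)*(5 + O) = (5 + O)*(O + p))
(11*l(5, x(Y(2, 1))))*(-5) = (11*(1**2 + 5*1 + 5*5 + 1*5))*(-5) = (11*(1 + 5 + 25 + 5))*(-5) = (11*36)*(-5) = 396*(-5) = -1980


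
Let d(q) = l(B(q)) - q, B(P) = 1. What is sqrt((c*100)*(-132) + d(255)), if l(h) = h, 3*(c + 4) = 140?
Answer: 3*I*sqrt(62606) ≈ 750.64*I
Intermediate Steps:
c = 128/3 (c = -4 + (1/3)*140 = -4 + 140/3 = 128/3 ≈ 42.667)
d(q) = 1 - q
sqrt((c*100)*(-132) + d(255)) = sqrt(((128/3)*100)*(-132) + (1 - 1*255)) = sqrt((12800/3)*(-132) + (1 - 255)) = sqrt(-563200 - 254) = sqrt(-563454) = 3*I*sqrt(62606)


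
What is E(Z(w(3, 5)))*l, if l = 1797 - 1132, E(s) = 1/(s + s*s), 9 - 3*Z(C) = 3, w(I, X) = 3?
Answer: 665/6 ≈ 110.83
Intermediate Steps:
Z(C) = 2 (Z(C) = 3 - 1/3*3 = 3 - 1 = 2)
E(s) = 1/(s + s**2)
l = 665
E(Z(w(3, 5)))*l = (1/(2*(1 + 2)))*665 = ((1/2)/3)*665 = ((1/2)*(1/3))*665 = (1/6)*665 = 665/6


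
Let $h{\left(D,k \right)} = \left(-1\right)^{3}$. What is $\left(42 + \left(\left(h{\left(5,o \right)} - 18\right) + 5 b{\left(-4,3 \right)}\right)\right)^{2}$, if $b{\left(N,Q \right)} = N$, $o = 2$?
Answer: $9$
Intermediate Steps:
$h{\left(D,k \right)} = -1$
$\left(42 + \left(\left(h{\left(5,o \right)} - 18\right) + 5 b{\left(-4,3 \right)}\right)\right)^{2} = \left(42 + \left(\left(-1 - 18\right) + 5 \left(-4\right)\right)\right)^{2} = \left(42 - 39\right)^{2} = 3^{2} = 9$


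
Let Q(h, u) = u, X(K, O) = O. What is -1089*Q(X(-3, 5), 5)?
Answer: -5445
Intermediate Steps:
-1089*Q(X(-3, 5), 5) = -1089*5 = -5445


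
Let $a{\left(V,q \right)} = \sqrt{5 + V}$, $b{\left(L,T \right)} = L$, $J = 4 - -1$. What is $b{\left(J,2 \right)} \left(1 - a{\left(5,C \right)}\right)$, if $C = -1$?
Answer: $5 - 5 \sqrt{10} \approx -10.811$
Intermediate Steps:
$J = 5$ ($J = 4 + 1 = 5$)
$b{\left(J,2 \right)} \left(1 - a{\left(5,C \right)}\right) = 5 \left(1 - \sqrt{5 + 5}\right) = 5 \left(1 - \sqrt{10}\right) = 5 - 5 \sqrt{10}$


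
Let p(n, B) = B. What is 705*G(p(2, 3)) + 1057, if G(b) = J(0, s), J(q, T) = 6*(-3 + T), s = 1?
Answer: -7403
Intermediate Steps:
J(q, T) = -18 + 6*T
G(b) = -12 (G(b) = -18 + 6*1 = -18 + 6 = -12)
705*G(p(2, 3)) + 1057 = 705*(-12) + 1057 = -8460 + 1057 = -7403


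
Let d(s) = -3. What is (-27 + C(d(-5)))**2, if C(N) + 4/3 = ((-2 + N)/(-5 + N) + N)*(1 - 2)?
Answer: 388129/576 ≈ 673.83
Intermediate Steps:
C(N) = -4/3 - N - (-2 + N)/(-5 + N) (C(N) = -4/3 + ((-2 + N)/(-5 + N) + N)*(1 - 2) = -4/3 + ((-2 + N)/(-5 + N) + N)*(-1) = -4/3 + (N + (-2 + N)/(-5 + N))*(-1) = -4/3 + (-N - (-2 + N)/(-5 + N)) = -4/3 - N - (-2 + N)/(-5 + N))
(-27 + C(d(-5)))**2 = (-27 + (26 - 3*(-3)**2 + 8*(-3))/(3*(-5 - 3)))**2 = (-27 + (1/3)*(26 - 3*9 - 24)/(-8))**2 = (-27 + (1/3)*(-1/8)*(26 - 27 - 24))**2 = (-27 + (1/3)*(-1/8)*(-25))**2 = (-27 + 25/24)**2 = (-623/24)**2 = 388129/576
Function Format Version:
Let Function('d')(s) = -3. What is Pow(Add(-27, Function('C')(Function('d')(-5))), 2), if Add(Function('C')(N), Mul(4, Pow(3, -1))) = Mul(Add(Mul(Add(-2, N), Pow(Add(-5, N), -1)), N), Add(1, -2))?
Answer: Rational(388129, 576) ≈ 673.83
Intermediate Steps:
Function('C')(N) = Add(Rational(-4, 3), Mul(-1, N), Mul(-1, Pow(Add(-5, N), -1), Add(-2, N))) (Function('C')(N) = Add(Rational(-4, 3), Mul(Add(Mul(Add(-2, N), Pow(Add(-5, N), -1)), N), Add(1, -2))) = Add(Rational(-4, 3), Mul(Add(Mul(Pow(Add(-5, N), -1), Add(-2, N)), N), -1)) = Add(Rational(-4, 3), Mul(Add(N, Mul(Pow(Add(-5, N), -1), Add(-2, N))), -1)) = Add(Rational(-4, 3), Add(Mul(-1, N), Mul(-1, Pow(Add(-5, N), -1), Add(-2, N)))) = Add(Rational(-4, 3), Mul(-1, N), Mul(-1, Pow(Add(-5, N), -1), Add(-2, N))))
Pow(Add(-27, Function('C')(Function('d')(-5))), 2) = Pow(Add(-27, Mul(Rational(1, 3), Pow(Add(-5, -3), -1), Add(26, Mul(-3, Pow(-3, 2)), Mul(8, -3)))), 2) = Pow(Add(-27, Mul(Rational(1, 3), Pow(-8, -1), Add(26, Mul(-3, 9), -24))), 2) = Pow(Add(-27, Mul(Rational(1, 3), Rational(-1, 8), Add(26, -27, -24))), 2) = Pow(Add(-27, Mul(Rational(1, 3), Rational(-1, 8), -25)), 2) = Pow(Add(-27, Rational(25, 24)), 2) = Pow(Rational(-623, 24), 2) = Rational(388129, 576)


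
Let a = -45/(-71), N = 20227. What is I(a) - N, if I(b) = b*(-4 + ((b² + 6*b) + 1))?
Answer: -7239192557/357911 ≈ -20226.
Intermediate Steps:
a = 45/71 (a = -45*(-1/71) = 45/71 ≈ 0.63380)
I(b) = b*(-3 + b² + 6*b) (I(b) = b*(-4 + (1 + b² + 6*b)) = b*(-3 + b² + 6*b))
I(a) - N = 45*(-3 + (45/71)² + 6*(45/71))/71 - 1*20227 = 45*(-3 + 2025/5041 + 270/71)/71 - 20227 = (45/71)*(6072/5041) - 20227 = 273240/357911 - 20227 = -7239192557/357911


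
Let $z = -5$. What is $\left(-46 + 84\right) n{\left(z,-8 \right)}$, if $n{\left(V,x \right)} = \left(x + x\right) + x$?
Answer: $-912$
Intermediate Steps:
$n{\left(V,x \right)} = 3 x$ ($n{\left(V,x \right)} = 2 x + x = 3 x$)
$\left(-46 + 84\right) n{\left(z,-8 \right)} = \left(-46 + 84\right) 3 \left(-8\right) = 38 \left(-24\right) = -912$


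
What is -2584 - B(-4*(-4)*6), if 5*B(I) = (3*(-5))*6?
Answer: -2566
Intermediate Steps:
B(I) = -18 (B(I) = ((3*(-5))*6)/5 = (-15*6)/5 = (1/5)*(-90) = -18)
-2584 - B(-4*(-4)*6) = -2584 - 1*(-18) = -2584 + 18 = -2566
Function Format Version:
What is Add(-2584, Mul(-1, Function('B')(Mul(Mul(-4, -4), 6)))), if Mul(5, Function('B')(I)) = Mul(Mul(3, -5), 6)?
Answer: -2566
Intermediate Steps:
Function('B')(I) = -18 (Function('B')(I) = Mul(Rational(1, 5), Mul(Mul(3, -5), 6)) = Mul(Rational(1, 5), Mul(-15, 6)) = Mul(Rational(1, 5), -90) = -18)
Add(-2584, Mul(-1, Function('B')(Mul(Mul(-4, -4), 6)))) = Add(-2584, Mul(-1, -18)) = Add(-2584, 18) = -2566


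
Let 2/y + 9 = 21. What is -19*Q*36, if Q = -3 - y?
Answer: 2166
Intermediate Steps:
y = ⅙ (y = 2/(-9 + 21) = 2/12 = 2*(1/12) = ⅙ ≈ 0.16667)
Q = -19/6 (Q = -3 - 1*⅙ = -3 - ⅙ = -19/6 ≈ -3.1667)
-19*Q*36 = -19*(-19/6)*36 = (361/6)*36 = 2166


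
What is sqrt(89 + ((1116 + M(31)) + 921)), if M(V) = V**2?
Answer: 21*sqrt(7) ≈ 55.561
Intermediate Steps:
sqrt(89 + ((1116 + M(31)) + 921)) = sqrt(89 + ((1116 + 31**2) + 921)) = sqrt(89 + ((1116 + 961) + 921)) = sqrt(89 + (2077 + 921)) = sqrt(89 + 2998) = sqrt(3087) = 21*sqrt(7)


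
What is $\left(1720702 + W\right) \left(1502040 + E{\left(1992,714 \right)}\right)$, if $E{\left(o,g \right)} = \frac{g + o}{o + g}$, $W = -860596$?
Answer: $1291914476346$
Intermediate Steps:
$E{\left(o,g \right)} = 1$ ($E{\left(o,g \right)} = \frac{g + o}{g + o} = 1$)
$\left(1720702 + W\right) \left(1502040 + E{\left(1992,714 \right)}\right) = \left(1720702 - 860596\right) \left(1502040 + 1\right) = 860106 \cdot 1502041 = 1291914476346$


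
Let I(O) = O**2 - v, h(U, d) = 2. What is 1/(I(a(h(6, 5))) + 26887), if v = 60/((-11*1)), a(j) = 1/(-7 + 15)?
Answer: 704/18932299 ≈ 3.7185e-5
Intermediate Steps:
a(j) = 1/8
v = -60/11 (v = 60/(-11) = 60*(-1/11) = -60/11 ≈ -5.4545)
I(O) = 60/11 + O**2 (I(O) = O**2 - 1*(-60/11) = O**2 + 60/11 = 60/11 + O**2)
1/(I(a(h(6, 5))) + 26887) = 1/((60/11 + (1/8)**2) + 26887) = 1/((60/11 + 1/64) + 26887) = 1/(3851/704 + 26887) = 1/(18932299/704) = 704/18932299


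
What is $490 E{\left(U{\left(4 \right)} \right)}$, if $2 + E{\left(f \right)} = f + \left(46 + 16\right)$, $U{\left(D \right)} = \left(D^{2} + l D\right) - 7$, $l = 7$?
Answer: $47530$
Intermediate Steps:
$U{\left(D \right)} = -7 + D^{2} + 7 D$ ($U{\left(D \right)} = \left(D^{2} + 7 D\right) - 7 = -7 + D^{2} + 7 D$)
$E{\left(f \right)} = 60 + f$ ($E{\left(f \right)} = -2 + \left(f + \left(46 + 16\right)\right) = -2 + \left(f + 62\right) = -2 + \left(62 + f\right) = 60 + f$)
$490 E{\left(U{\left(4 \right)} \right)} = 490 \left(60 + \left(-7 + 4^{2} + 7 \cdot 4\right)\right) = 490 \left(60 + \left(-7 + 16 + 28\right)\right) = 490 \left(60 + 37\right) = 490 \cdot 97 = 47530$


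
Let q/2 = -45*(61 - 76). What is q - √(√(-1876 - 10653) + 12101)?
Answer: 1350 - √(12101 + I*√12529) ≈ 1240.0 - 0.50876*I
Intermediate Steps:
q = 1350 (q = 2*(-45*(61 - 76)) = 2*(-45*(-15)) = 2*675 = 1350)
q - √(√(-1876 - 10653) + 12101) = 1350 - √(√(-1876 - 10653) + 12101) = 1350 - √(√(-12529) + 12101) = 1350 - √(I*√12529 + 12101) = 1350 - √(12101 + I*√12529)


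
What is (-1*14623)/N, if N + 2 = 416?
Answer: -14623/414 ≈ -35.321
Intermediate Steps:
N = 414 (N = -2 + 416 = 414)
(-1*14623)/N = -1*14623/414 = -14623*1/414 = -14623/414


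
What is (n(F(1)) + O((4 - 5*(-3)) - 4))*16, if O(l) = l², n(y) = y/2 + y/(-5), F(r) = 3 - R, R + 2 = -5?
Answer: 3648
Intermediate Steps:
R = -7 (R = -2 - 5 = -7)
F(r) = 10 (F(r) = 3 - 1*(-7) = 3 + 7 = 10)
n(y) = 3*y/10 (n(y) = y*(½) + y*(-⅕) = y/2 - y/5 = 3*y/10)
(n(F(1)) + O((4 - 5*(-3)) - 4))*16 = ((3/10)*10 + ((4 - 5*(-3)) - 4)²)*16 = (3 + ((4 + 15) - 4)²)*16 = (3 + (19 - 4)²)*16 = (3 + 15²)*16 = (3 + 225)*16 = 228*16 = 3648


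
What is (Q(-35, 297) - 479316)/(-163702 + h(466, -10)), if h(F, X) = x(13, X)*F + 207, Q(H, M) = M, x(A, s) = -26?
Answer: 159673/58537 ≈ 2.7277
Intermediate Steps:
h(F, X) = 207 - 26*F (h(F, X) = -26*F + 207 = 207 - 26*F)
(Q(-35, 297) - 479316)/(-163702 + h(466, -10)) = (297 - 479316)/(-163702 + (207 - 26*466)) = -479019/(-163702 + (207 - 12116)) = -479019/(-163702 - 11909) = -479019/(-175611) = -479019*(-1/175611) = 159673/58537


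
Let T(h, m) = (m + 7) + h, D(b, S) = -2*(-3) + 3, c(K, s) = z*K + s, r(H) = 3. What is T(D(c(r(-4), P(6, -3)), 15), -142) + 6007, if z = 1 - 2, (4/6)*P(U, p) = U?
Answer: 5881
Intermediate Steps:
P(U, p) = 3*U/2
z = -1
c(K, s) = s - K (c(K, s) = -K + s = s - K)
D(b, S) = 9 (D(b, S) = 6 + 3 = 9)
T(h, m) = 7 + h + m (T(h, m) = (7 + m) + h = 7 + h + m)
T(D(c(r(-4), P(6, -3)), 15), -142) + 6007 = (7 + 9 - 142) + 6007 = -126 + 6007 = 5881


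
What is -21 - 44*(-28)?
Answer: 1211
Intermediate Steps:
-21 - 44*(-28) = -21 + 1232 = 1211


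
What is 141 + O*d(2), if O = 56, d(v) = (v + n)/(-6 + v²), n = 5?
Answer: -55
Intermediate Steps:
d(v) = (5 + v)/(-6 + v²) (d(v) = (v + 5)/(-6 + v²) = (5 + v)/(-6 + v²))
141 + O*d(2) = 141 + 56*((5 + 2)/(-6 + 2²)) = 141 + 56*(7/(-6 + 4)) = 141 + 56*(7/(-2)) = 141 + 56*(-½*7) = 141 + 56*(-7/2) = 141 - 196 = -55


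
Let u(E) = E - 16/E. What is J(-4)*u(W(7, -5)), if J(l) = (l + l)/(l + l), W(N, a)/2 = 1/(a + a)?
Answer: 399/5 ≈ 79.800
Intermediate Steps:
W(N, a) = 1/a (W(N, a) = 2/(a + a) = 2/((2*a)) = 2*(1/(2*a)) = 1/a)
u(E) = E - 16/E
J(l) = 1 (J(l) = (2*l)/((2*l)) = (2*l)*(1/(2*l)) = 1)
J(-4)*u(W(7, -5)) = 1*(1/(-5) - 16/(1/(-5))) = 1*(-⅕ - 16/(-⅕)) = 1*(-⅕ - 16*(-5)) = 1*(-⅕ + 80) = 1*(399/5) = 399/5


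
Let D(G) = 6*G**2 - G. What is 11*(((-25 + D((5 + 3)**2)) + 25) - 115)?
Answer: 268367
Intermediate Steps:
D(G) = -G + 6*G**2
11*(((-25 + D((5 + 3)**2)) + 25) - 115) = 11*(((-25 + (5 + 3)**2*(-1 + 6*(5 + 3)**2)) + 25) - 115) = 11*(((-25 + 8**2*(-1 + 6*8**2)) + 25) - 115) = 11*(((-25 + 64*(-1 + 6*64)) + 25) - 115) = 11*(((-25 + 64*(-1 + 384)) + 25) - 115) = 11*(((-25 + 64*383) + 25) - 115) = 11*(((-25 + 24512) + 25) - 115) = 11*((24487 + 25) - 115) = 11*(24512 - 115) = 11*24397 = 268367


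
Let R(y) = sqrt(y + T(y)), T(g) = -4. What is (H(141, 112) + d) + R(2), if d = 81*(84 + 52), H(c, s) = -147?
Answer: 10869 + I*sqrt(2) ≈ 10869.0 + 1.4142*I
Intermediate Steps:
d = 11016 (d = 81*136 = 11016)
R(y) = sqrt(-4 + y) (R(y) = sqrt(y - 4) = sqrt(-4 + y))
(H(141, 112) + d) + R(2) = (-147 + 11016) + sqrt(-4 + 2) = 10869 + sqrt(-2) = 10869 + I*sqrt(2)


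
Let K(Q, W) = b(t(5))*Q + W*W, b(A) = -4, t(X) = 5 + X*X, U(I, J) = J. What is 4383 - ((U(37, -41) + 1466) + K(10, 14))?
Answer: 2802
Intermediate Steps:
t(X) = 5 + X²
K(Q, W) = W² - 4*Q (K(Q, W) = -4*Q + W*W = -4*Q + W² = W² - 4*Q)
4383 - ((U(37, -41) + 1466) + K(10, 14)) = 4383 - ((-41 + 1466) + (14² - 4*10)) = 4383 - (1425 + (196 - 40)) = 4383 - (1425 + 156) = 4383 - 1*1581 = 4383 - 1581 = 2802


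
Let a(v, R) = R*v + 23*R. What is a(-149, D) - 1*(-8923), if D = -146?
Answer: 27319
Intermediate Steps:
a(v, R) = 23*R + R*v
a(-149, D) - 1*(-8923) = -146*(23 - 149) - 1*(-8923) = -146*(-126) + 8923 = 18396 + 8923 = 27319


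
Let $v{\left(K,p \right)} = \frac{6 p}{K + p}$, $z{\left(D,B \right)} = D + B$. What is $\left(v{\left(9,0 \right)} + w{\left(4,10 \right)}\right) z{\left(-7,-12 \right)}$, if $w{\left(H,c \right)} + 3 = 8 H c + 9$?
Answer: $-6194$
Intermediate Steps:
$z{\left(D,B \right)} = B + D$
$v{\left(K,p \right)} = \frac{6 p}{K + p}$
$w{\left(H,c \right)} = 6 + 8 H c$ ($w{\left(H,c \right)} = -3 + \left(8 H c + 9\right) = -3 + \left(9 + 8 H c\right) = 6 + 8 H c$)
$\left(v{\left(9,0 \right)} + w{\left(4,10 \right)}\right) z{\left(-7,-12 \right)} = \left(6 \cdot 0 \frac{1}{9 + 0} + \left(6 + 8 \cdot 4 \cdot 10\right)\right) \left(-12 - 7\right) = \left(6 \cdot 0 \cdot \frac{1}{9} + \left(6 + 320\right)\right) \left(-19\right) = \left(6 \cdot 0 \cdot \frac{1}{9} + 326\right) \left(-19\right) = \left(0 + 326\right) \left(-19\right) = 326 \left(-19\right) = -6194$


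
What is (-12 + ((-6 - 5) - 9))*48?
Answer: -1536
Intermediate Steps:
(-12 + ((-6 - 5) - 9))*48 = (-12 + (-11 - 9))*48 = (-12 - 20)*48 = -32*48 = -1536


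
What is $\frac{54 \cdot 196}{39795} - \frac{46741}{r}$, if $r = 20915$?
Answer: $- \frac{15606607}{7926785} \approx -1.9688$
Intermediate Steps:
$\frac{54 \cdot 196}{39795} - \frac{46741}{r} = \frac{54 \cdot 196}{39795} - \frac{46741}{20915} = 10584 \cdot \frac{1}{39795} - \frac{46741}{20915} = \frac{504}{1895} - \frac{46741}{20915} = - \frac{15606607}{7926785}$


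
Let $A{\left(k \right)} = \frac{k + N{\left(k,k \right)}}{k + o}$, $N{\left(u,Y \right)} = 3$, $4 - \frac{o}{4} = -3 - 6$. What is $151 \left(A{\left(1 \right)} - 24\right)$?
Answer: $- \frac{191468}{53} \approx -3612.6$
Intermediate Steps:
$o = 52$ ($o = 16 - 4 \left(-3 - 6\right) = 16 - -36 = 16 + 36 = 52$)
$A{\left(k \right)} = \frac{3 + k}{52 + k}$ ($A{\left(k \right)} = \frac{k + 3}{k + 52} = \frac{3 + k}{52 + k}$)
$151 \left(A{\left(1 \right)} - 24\right) = 151 \left(\frac{3 + 1}{52 + 1} - 24\right) = 151 \left(\frac{1}{53} \cdot 4 - 24\right) = 151 \left(\frac{4}{53} - 24\right) = 151 \left(- \frac{1268}{53}\right) = - \frac{191468}{53}$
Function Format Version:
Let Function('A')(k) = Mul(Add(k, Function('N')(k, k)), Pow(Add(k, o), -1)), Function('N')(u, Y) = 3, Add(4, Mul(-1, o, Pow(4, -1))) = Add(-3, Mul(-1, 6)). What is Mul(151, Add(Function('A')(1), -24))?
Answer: Rational(-191468, 53) ≈ -3612.6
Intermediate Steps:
o = 52 (o = Add(16, Mul(-4, Add(-3, Mul(-1, 6)))) = Add(16, Mul(-4, Add(-3, -6))) = Add(16, Mul(-4, -9)) = Add(16, 36) = 52)
Function('A')(k) = Mul(Pow(Add(52, k), -1), Add(3, k)) (Function('A')(k) = Mul(Add(k, 3), Pow(Add(k, 52), -1)) = Mul(Add(3, k), Pow(Add(52, k), -1)) = Mul(Pow(Add(52, k), -1), Add(3, k)))
Mul(151, Add(Function('A')(1), -24)) = Mul(151, Add(Mul(Pow(Add(52, 1), -1), Add(3, 1)), -24)) = Mul(151, Add(Mul(Pow(53, -1), 4), -24)) = Mul(151, Add(Mul(Rational(1, 53), 4), -24)) = Mul(151, Add(Rational(4, 53), -24)) = Mul(151, Rational(-1268, 53)) = Rational(-191468, 53)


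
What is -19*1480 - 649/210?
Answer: -5905849/210 ≈ -28123.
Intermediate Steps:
-19*1480 - 649/210 = -28120 - 649*1/210 = -28120 - 649/210 = -5905849/210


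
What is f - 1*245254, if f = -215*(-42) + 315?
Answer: -235909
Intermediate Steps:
f = 9345 (f = 9030 + 315 = 9345)
f - 1*245254 = 9345 - 1*245254 = 9345 - 245254 = -235909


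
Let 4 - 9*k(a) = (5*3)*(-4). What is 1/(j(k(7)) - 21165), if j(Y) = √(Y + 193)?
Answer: -190485/4031613224 - 3*√1801/4031613224 ≈ -4.7279e-5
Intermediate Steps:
k(a) = 64/9 (k(a) = 4/9 - 5*3*(-4)/9 = 4/9 - 5*(-4)/3 = 4/9 - ⅑*(-60) = 4/9 + 20/3 = 64/9)
j(Y) = √(193 + Y)
1/(j(k(7)) - 21165) = 1/(√(193 + 64/9) - 21165) = 1/(√(1801/9) - 21165) = 1/(√1801/3 - 21165) = 1/(-21165 + √1801/3)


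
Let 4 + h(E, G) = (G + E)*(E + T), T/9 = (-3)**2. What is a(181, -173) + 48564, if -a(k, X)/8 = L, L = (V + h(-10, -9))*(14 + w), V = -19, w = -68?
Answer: -544140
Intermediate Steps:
T = 81 (T = 9*(-3)**2 = 9*9 = 81)
h(E, G) = -4 + (81 + E)*(E + G) (h(E, G) = -4 + (G + E)*(E + 81) = -4 + (E + G)*(81 + E) = -4 + (81 + E)*(E + G))
L = 74088 (L = (-19 + (-4 + (-10)**2 + 81*(-10) + 81*(-9) - 10*(-9)))*(14 - 68) = (-19 + (-4 + 100 - 810 - 729 + 90))*(-54) = (-19 - 1353)*(-54) = -1372*(-54) = 74088)
a(k, X) = -592704 (a(k, X) = -8*74088 = -592704)
a(181, -173) + 48564 = -592704 + 48564 = -544140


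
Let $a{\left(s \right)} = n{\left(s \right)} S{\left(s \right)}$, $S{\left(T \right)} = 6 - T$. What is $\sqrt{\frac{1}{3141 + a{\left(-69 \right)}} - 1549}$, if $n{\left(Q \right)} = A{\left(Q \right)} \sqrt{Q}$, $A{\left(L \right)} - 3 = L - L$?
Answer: $\frac{\sqrt{\frac{-4865408 - 348525 i \sqrt{69}}{349 + 25 i \sqrt{69}}}}{3} \approx 1.7774 \cdot 10^{-6} - 39.357 i$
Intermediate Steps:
$A{\left(L \right)} = 3$ ($A{\left(L \right)} = 3 + \left(L - L\right) = 3 + 0 = 3$)
$n{\left(Q \right)} = 3 \sqrt{Q}$
$a{\left(s \right)} = 3 \sqrt{s} \left(6 - s\right)$
$\sqrt{\frac{1}{3141 + a{\left(-69 \right)}} - 1549} = \sqrt{\frac{1}{3141 + 3 \sqrt{-69} \left(6 - -69\right)} - 1549} = \sqrt{\frac{1}{3141 + 3 i \sqrt{69} \left(6 + 69\right)} - 1549} = \sqrt{\frac{1}{3141 + 3 i \sqrt{69} \cdot 75} - 1549} = \sqrt{\frac{1}{3141 + 225 i \sqrt{69}} - 1549} = \sqrt{-1549 + \frac{1}{3141 + 225 i \sqrt{69}}}$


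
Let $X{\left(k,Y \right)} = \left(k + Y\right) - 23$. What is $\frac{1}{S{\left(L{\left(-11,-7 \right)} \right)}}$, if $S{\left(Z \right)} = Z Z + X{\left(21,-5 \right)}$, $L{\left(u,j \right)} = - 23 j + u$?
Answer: $\frac{1}{22493} \approx 4.4458 \cdot 10^{-5}$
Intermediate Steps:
$L{\left(u,j \right)} = u - 23 j$
$X{\left(k,Y \right)} = -23 + Y + k$ ($X{\left(k,Y \right)} = \left(Y + k\right) - 23 = -23 + Y + k$)
$S{\left(Z \right)} = -7 + Z^{2}$ ($S{\left(Z \right)} = Z Z - 7 = Z^{2} - 7 = -7 + Z^{2}$)
$\frac{1}{S{\left(L{\left(-11,-7 \right)} \right)}} = \frac{1}{-7 + \left(-11 - -161\right)^{2}} = \frac{1}{-7 + \left(-11 + 161\right)^{2}} = \frac{1}{-7 + 150^{2}} = \frac{1}{-7 + 22500} = \frac{1}{22493}$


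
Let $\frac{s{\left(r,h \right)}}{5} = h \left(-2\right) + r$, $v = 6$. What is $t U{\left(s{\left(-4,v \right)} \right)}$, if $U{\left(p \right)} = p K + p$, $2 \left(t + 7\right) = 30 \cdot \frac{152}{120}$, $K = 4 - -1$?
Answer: $-5760$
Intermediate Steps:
$s{\left(r,h \right)} = - 10 h + 5 r$ ($s{\left(r,h \right)} = 5 \left(h \left(-2\right) + r\right) = 5 \left(- 2 h + r\right) = 5 \left(r - 2 h\right) = - 10 h + 5 r$)
$K = 5$ ($K = 4 + 1 = 5$)
$t = 12$ ($t = -7 + \frac{30 \cdot \frac{152}{120}}{2} = -7 + \frac{30 \cdot 152 \cdot \frac{1}{120}}{2} = -7 + \frac{30 \cdot \frac{19}{15}}{2} = -7 + \frac{1}{2} \cdot 38 = -7 + 19 = 12$)
$U{\left(p \right)} = 6 p$ ($U{\left(p \right)} = p 5 + p = 5 p + p = 6 p$)
$t U{\left(s{\left(-4,v \right)} \right)} = 12 \cdot 6 \left(\left(-10\right) 6 + 5 \left(-4\right)\right) = 12 \cdot 6 \left(-60 - 20\right) = 12 \cdot 6 \left(-80\right) = 12 \left(-480\right) = -5760$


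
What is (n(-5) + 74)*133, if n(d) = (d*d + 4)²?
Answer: 121695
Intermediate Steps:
n(d) = (4 + d²)² (n(d) = (d² + 4)² = (4 + d²)²)
(n(-5) + 74)*133 = ((4 + (-5)²)² + 74)*133 = ((4 + 25)² + 74)*133 = (29² + 74)*133 = (841 + 74)*133 = 915*133 = 121695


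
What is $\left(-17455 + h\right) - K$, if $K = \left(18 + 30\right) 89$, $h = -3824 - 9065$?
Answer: $-34616$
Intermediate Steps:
$h = -12889$
$K = 4272$ ($K = 48 \cdot 89 = 4272$)
$\left(-17455 + h\right) - K = \left(-17455 - 12889\right) - 4272 = -30344 - 4272 = -34616$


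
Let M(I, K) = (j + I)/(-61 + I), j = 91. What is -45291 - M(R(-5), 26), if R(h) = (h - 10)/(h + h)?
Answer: -5389444/119 ≈ -45289.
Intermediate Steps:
R(h) = (-10 + h)/(2*h) (R(h) = (-10 + h)/((2*h)) = (-10 + h)*(1/(2*h)) = (-10 + h)/(2*h))
M(I, K) = (91 + I)/(-61 + I)
-45291 - M(R(-5), 26) = -45291 - (91 + (1/2)*(-10 - 5)/(-5))/(-61 + (1/2)*(-10 - 5)/(-5)) = -45291 - (91 + (1/2)*(-1/5)*(-15))/(-61 + (1/2)*(-1/5)*(-15)) = -45291 - (91 + 3/2)/(-61 + 3/2) = -45291 - 185/((-119/2)*2) = -45291 - (-2)*185/(119*2) = -45291 - 1*(-185/119) = -45291 + 185/119 = -5389444/119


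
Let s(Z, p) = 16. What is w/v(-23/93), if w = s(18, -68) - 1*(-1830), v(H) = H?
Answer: -171678/23 ≈ -7464.3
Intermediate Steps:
w = 1846 (w = 16 - 1*(-1830) = 16 + 1830 = 1846)
w/v(-23/93) = 1846/((-23/93)) = 1846/((-23*1/93)) = 1846/(-23/93) = 1846*(-93/23) = -171678/23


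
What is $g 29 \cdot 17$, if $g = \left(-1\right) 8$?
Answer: $-3944$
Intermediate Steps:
$g = -8$
$g 29 \cdot 17 = \left(-8\right) 29 \cdot 17 = \left(-232\right) 17 = -3944$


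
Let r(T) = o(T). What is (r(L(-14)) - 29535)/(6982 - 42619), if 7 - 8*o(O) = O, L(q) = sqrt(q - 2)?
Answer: 236273/285096 + I/71274 ≈ 0.82875 + 1.403e-5*I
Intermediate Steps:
L(q) = sqrt(-2 + q)
o(O) = 7/8 - O/8
r(T) = 7/8 - T/8
(r(L(-14)) - 29535)/(6982 - 42619) = ((7/8 - sqrt(-2 - 14)/8) - 29535)/(6982 - 42619) = ((7/8 - I/2) - 29535)/(-35637) = ((7/8 - I/2) - 29535)*(-1/35637) = (-236273/8 - I/2)*(-1/35637) = 236273/285096 + I/71274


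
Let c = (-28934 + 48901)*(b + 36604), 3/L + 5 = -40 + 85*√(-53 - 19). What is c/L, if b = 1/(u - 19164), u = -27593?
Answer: -512600778952635/46757 + 5809475494796530*I*√2/46757 ≈ -1.0963e+10 + 1.7571e+11*I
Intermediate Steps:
b = -1/46757 (b = 1/(-27593 - 19164) = 1/(-46757) = -1/46757 ≈ -2.1387e-5)
L = 3/(-45 + 510*I*√2) (L = 3/(-5 + (-40 + 85*√(-53 - 19))) = 3/(-5 + (-40 + 85*√(-72))) = 3/(-5 + (-40 + 85*(6*I*√2))) = 3/(-5 + (-40 + 510*I*√2)) = 3/(-45 + 510*I*√2) ≈ -0.00025851 - 0.0041433*I)
c = 34173385263509/46757 (c = (-28934 + 48901)*(-1/46757 + 36604) = 19967*(1711493227/46757) = 34173385263509/46757 ≈ 7.3087e+8)
c/L = 34173385263509/(46757*(-3/11605 - 34*I*√2/11605))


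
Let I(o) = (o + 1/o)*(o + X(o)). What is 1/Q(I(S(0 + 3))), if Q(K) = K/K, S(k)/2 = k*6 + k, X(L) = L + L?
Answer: 1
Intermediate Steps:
X(L) = 2*L
S(k) = 14*k (S(k) = 2*(k*6 + k) = 2*(6*k + k) = 2*(7*k) = 14*k)
I(o) = 3*o*(o + 1/o) (I(o) = (o + 1/o)*(o + 2*o) = (o + 1/o)*(3*o) = 3*o*(o + 1/o))
Q(K) = 1
1/Q(I(S(0 + 3))) = 1/1 = 1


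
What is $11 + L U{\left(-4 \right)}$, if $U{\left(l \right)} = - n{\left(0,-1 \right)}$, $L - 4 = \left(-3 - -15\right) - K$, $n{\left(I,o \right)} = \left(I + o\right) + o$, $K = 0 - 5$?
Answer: $53$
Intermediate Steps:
$K = -5$
$n{\left(I,o \right)} = I + 2 o$
$L = 21$ ($L = 4 - -17 = 4 + \left(\left(-3 + 15\right) + 5\right) = 4 + \left(12 + 5\right) = 4 + 17 = 21$)
$U{\left(l \right)} = 2$ ($U{\left(l \right)} = - (0 + 2 \left(-1\right)) = - (0 - 2) = \left(-1\right) \left(-2\right) = 2$)
$11 + L U{\left(-4 \right)} = 11 + 21 \cdot 2 = 11 + 42 = 53$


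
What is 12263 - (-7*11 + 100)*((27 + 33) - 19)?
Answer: 11320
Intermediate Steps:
12263 - (-7*11 + 100)*((27 + 33) - 19) = 12263 - (-77 + 100)*(60 - 19) = 12263 - 23*41 = 12263 - 1*943 = 12263 - 943 = 11320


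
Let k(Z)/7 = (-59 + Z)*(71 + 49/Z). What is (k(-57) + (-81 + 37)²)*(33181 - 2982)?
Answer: -94704788776/57 ≈ -1.6615e+9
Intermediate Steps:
k(Z) = 7*(-59 + Z)*(71 + 49/Z) (k(Z) = 7*((-59 + Z)*(71 + 49/Z)) = 7*(-59 + Z)*(71 + 49/Z))
(k(-57) + (-81 + 37)²)*(33181 - 2982) = ((-28980 - 20237/(-57) + 497*(-57)) + (-81 + 37)²)*(33181 - 2982) = ((-28980 - 20237*(-1/57) - 28329) + (-44)²)*30199 = ((-28980 + 20237/57 - 28329) + 1936)*30199 = (-3246376/57 + 1936)*30199 = -3136024/57*30199 = -94704788776/57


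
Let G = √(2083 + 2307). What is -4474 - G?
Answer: -4474 - √4390 ≈ -4540.3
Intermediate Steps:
G = √4390 ≈ 66.257
-4474 - G = -4474 - √4390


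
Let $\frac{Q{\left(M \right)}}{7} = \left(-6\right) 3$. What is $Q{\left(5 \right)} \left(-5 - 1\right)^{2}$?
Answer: $-4536$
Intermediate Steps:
$Q{\left(M \right)} = -126$ ($Q{\left(M \right)} = 7 \left(\left(-6\right) 3\right) = 7 \left(-18\right) = -126$)
$Q{\left(5 \right)} \left(-5 - 1\right)^{2} = - 126 \left(-5 - 1\right)^{2} = - 126 \left(-6\right)^{2} = \left(-126\right) 36 = -4536$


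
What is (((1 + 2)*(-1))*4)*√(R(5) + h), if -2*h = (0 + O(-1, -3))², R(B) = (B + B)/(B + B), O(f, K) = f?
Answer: -6*√2 ≈ -8.4853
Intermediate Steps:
R(B) = 1 (R(B) = (2*B)/((2*B)) = (2*B)*(1/(2*B)) = 1)
h = -½ (h = -(0 - 1)²/2 = -½*(-1)² = -½*1 = -½ ≈ -0.50000)
(((1 + 2)*(-1))*4)*√(R(5) + h) = (((1 + 2)*(-1))*4)*√(1 - ½) = ((3*(-1))*4)*√(½) = (-3*4)*(√2/2) = -6*√2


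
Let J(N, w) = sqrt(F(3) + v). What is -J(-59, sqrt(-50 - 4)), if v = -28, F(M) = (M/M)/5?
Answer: -I*sqrt(695)/5 ≈ -5.2726*I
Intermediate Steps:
F(M) = 1/5 (F(M) = 1*(1/5) = 1/5)
J(N, w) = I*sqrt(695)/5 (J(N, w) = sqrt(1/5 - 28) = sqrt(-139/5) = I*sqrt(695)/5)
-J(-59, sqrt(-50 - 4)) = -I*sqrt(695)/5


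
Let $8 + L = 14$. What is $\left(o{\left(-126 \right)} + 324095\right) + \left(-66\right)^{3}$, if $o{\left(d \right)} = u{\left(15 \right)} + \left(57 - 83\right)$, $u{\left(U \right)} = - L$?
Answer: $36567$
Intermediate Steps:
$L = 6$ ($L = -8 + 14 = 6$)
$u{\left(U \right)} = -6$ ($u{\left(U \right)} = \left(-1\right) 6 = -6$)
$o{\left(d \right)} = -32$ ($o{\left(d \right)} = -6 + \left(57 - 83\right) = -6 - 26 = -32$)
$\left(o{\left(-126 \right)} + 324095\right) + \left(-66\right)^{3} = \left(-32 + 324095\right) + \left(-66\right)^{3} = 324063 - 287496 = 36567$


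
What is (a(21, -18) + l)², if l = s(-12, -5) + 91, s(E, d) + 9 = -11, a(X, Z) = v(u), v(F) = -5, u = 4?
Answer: 4356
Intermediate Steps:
a(X, Z) = -5
s(E, d) = -20 (s(E, d) = -9 - 11 = -20)
l = 71 (l = -20 + 91 = 71)
(a(21, -18) + l)² = (-5 + 71)² = 66² = 4356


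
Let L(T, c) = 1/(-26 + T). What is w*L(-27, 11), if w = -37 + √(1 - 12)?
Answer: 37/53 - I*√11/53 ≈ 0.69811 - 0.062578*I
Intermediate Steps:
w = -37 + I*√11 (w = -37 + √(-11) = -37 + I*√11 ≈ -37.0 + 3.3166*I)
w*L(-27, 11) = (-37 + I*√11)/(-26 - 27) = (-37 + I*√11)/(-53) = (-37 + I*√11)*(-1/53) = 37/53 - I*√11/53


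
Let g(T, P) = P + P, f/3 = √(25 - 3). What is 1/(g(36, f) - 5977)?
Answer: -5977/35723737 - 6*√22/35723737 ≈ -0.00016810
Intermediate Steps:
f = 3*√22 (f = 3*√(25 - 3) = 3*√22 ≈ 14.071)
g(T, P) = 2*P
1/(g(36, f) - 5977) = 1/(2*(3*√22) - 5977) = 1/(6*√22 - 5977) = 1/(-5977 + 6*√22)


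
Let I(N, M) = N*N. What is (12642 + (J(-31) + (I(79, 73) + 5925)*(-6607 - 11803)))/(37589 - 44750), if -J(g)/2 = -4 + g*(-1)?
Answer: 223963472/7161 ≈ 31275.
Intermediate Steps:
I(N, M) = N**2
J(g) = 8 + 2*g (J(g) = -2*(-4 + g*(-1)) = -2*(-4 - g) = 8 + 2*g)
(12642 + (J(-31) + (I(79, 73) + 5925)*(-6607 - 11803)))/(37589 - 44750) = (12642 + ((8 + 2*(-31)) + (79**2 + 5925)*(-6607 - 11803)))/(37589 - 44750) = (12642 + ((8 - 62) + (6241 + 5925)*(-18410)))/(-7161) = (12642 + (-54 + 12166*(-18410)))*(-1/7161) = (12642 + (-54 - 223976060))*(-1/7161) = (12642 - 223976114)*(-1/7161) = -223963472*(-1/7161) = 223963472/7161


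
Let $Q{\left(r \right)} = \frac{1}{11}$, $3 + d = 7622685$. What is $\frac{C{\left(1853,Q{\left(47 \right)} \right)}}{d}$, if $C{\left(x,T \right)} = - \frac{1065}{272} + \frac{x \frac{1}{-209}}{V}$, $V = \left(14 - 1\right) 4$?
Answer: $- \frac{3019609}{5633344942368} \approx -5.3602 \cdot 10^{-7}$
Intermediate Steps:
$d = 7622682$ ($d = -3 + 7622685 = 7622682$)
$V = 52$ ($V = 13 \cdot 4 = 52$)
$Q{\left(r \right)} = \frac{1}{11}$
$C{\left(x,T \right)} = - \frac{1065}{272} - \frac{x}{10868}$ ($C{\left(x,T \right)} = - \frac{1065}{272} + \frac{x \frac{1}{-209}}{52} = \left(-1065\right) \frac{1}{272} + x \left(- \frac{1}{209}\right) \frac{1}{52} = - \frac{1065}{272} + - \frac{x}{209} \cdot \frac{1}{52} = - \frac{1065}{272} - \frac{x}{10868}$)
$\frac{C{\left(1853,Q{\left(47 \right)} \right)}}{d} = \frac{- \frac{1065}{272} - \frac{1853}{10868}}{7622682} = \left(- \frac{1065}{272} - \frac{1853}{10868}\right) \frac{1}{7622682} = \left(- \frac{3019609}{739024}\right) \frac{1}{7622682} = - \frac{3019609}{5633344942368}$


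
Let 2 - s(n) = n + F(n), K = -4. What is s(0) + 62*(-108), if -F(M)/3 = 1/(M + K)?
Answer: -26779/4 ≈ -6694.8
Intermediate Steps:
F(M) = -3/(-4 + M) (F(M) = -3/(M - 4) = -3/(-4 + M))
s(n) = 2 - n + 3/(-4 + n) (s(n) = 2 - (n - 3/(-4 + n)) = 2 + (-n + 3/(-4 + n)) = 2 - n + 3/(-4 + n))
s(0) + 62*(-108) = (3 + (-4 + 0)*(2 - 1*0))/(-4 + 0) + 62*(-108) = (3 - 4*(2 + 0))/(-4) - 6696 = -(3 - 4*2)/4 - 6696 = -(3 - 8)/4 - 6696 = -¼*(-5) - 6696 = 5/4 - 6696 = -26779/4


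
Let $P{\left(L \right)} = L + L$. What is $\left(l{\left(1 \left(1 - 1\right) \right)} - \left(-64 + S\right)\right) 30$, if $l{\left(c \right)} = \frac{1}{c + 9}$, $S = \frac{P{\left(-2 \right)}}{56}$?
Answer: $\frac{40435}{21} \approx 1925.5$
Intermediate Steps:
$P{\left(L \right)} = 2 L$
$S = - \frac{1}{14}$ ($S = \frac{2 \left(-2\right)}{56} = \left(-4\right) \frac{1}{56} = - \frac{1}{14} \approx -0.071429$)
$l{\left(c \right)} = \frac{1}{9 + c}$
$\left(l{\left(1 \left(1 - 1\right) \right)} - \left(-64 + S\right)\right) 30 = \left(\frac{1}{9 + 1 \left(1 - 1\right)} + \left(64 - - \frac{1}{14}\right)\right) 30 = \left(\frac{1}{9 + 1 \left(1 - 1\right)} + \left(64 + \frac{1}{14}\right)\right) 30 = \left(\frac{1}{9 + 1 \cdot 0} + \frac{897}{14}\right) 30 = \left(\frac{1}{9 + 0} + \frac{897}{14}\right) 30 = \left(\frac{1}{9} + \frac{897}{14}\right) 30 = \frac{8087}{126} \cdot 30 = \frac{40435}{21}$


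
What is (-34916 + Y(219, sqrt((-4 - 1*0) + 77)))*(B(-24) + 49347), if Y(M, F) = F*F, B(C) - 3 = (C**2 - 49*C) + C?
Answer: -1779710754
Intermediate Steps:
B(C) = 3 + C**2 - 48*C (B(C) = 3 + ((C**2 - 49*C) + C) = 3 + (C**2 - 48*C) = 3 + C**2 - 48*C)
Y(M, F) = F**2
(-34916 + Y(219, sqrt((-4 - 1*0) + 77)))*(B(-24) + 49347) = (-34916 + (sqrt((-4 - 1*0) + 77))**2)*((3 + (-24)**2 - 48*(-24)) + 49347) = (-34916 + (sqrt((-4 + 0) + 77))**2)*((3 + 576 + 1152) + 49347) = (-34916 + (sqrt(-4 + 77))**2)*(1731 + 49347) = (-34916 + (sqrt(73))**2)*51078 = (-34916 + 73)*51078 = -34843*51078 = -1779710754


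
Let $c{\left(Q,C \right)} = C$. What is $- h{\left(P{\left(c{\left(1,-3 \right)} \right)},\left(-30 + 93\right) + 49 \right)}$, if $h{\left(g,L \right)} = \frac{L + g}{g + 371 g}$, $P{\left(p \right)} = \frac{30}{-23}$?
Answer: $\frac{1273}{5580} \approx 0.22814$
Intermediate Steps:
$P{\left(p \right)} = - \frac{30}{23}$ ($P{\left(p \right)} = 30 \left(- \frac{1}{23}\right) = - \frac{30}{23}$)
$h{\left(g,L \right)} = \frac{L + g}{372 g}$
$- h{\left(P{\left(c{\left(1,-3 \right)} \right)},\left(-30 + 93\right) + 49 \right)} = - \frac{\left(\left(-30 + 93\right) + 49\right) - \frac{30}{23}}{372 \left(- \frac{30}{23}\right)} = - \frac{\left(-23\right) \left(\left(63 + 49\right) - \frac{30}{23}\right)}{372 \cdot 30} = - \frac{\left(-23\right) \left(112 - \frac{30}{23}\right)}{372 \cdot 30} = - \frac{\left(-23\right) 2546}{372 \cdot 30 \cdot 23} = \left(-1\right) \left(- \frac{1273}{5580}\right) = \frac{1273}{5580}$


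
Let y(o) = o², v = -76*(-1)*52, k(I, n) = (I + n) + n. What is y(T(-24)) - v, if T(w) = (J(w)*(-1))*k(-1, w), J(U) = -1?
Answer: -1551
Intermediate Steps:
k(I, n) = I + 2*n
v = 3952 (v = 76*52 = 3952)
T(w) = -1 + 2*w (T(w) = (-1*(-1))*(-1 + 2*w) = 1*(-1 + 2*w) = -1 + 2*w)
y(T(-24)) - v = (-1 + 2*(-24))² - 1*3952 = (-1 - 48)² - 3952 = (-49)² - 3952 = 2401 - 3952 = -1551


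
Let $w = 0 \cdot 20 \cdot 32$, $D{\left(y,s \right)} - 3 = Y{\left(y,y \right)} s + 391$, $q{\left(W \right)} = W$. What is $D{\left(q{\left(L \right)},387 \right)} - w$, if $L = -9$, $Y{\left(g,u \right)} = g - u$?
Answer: $394$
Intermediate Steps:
$D{\left(y,s \right)} = 394$ ($D{\left(y,s \right)} = 3 + \left(\left(y - y\right) s + 391\right) = 3 + \left(0 s + 391\right) = 3 + \left(0 + 391\right) = 3 + 391 = 394$)
$w = 0$ ($w = 0 \cdot 32 = 0$)
$D{\left(q{\left(L \right)},387 \right)} - w = 394 - 0 = 394 + 0 = 394$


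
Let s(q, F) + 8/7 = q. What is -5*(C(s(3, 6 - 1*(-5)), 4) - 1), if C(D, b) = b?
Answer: -15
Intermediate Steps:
s(q, F) = -8/7 + q
-5*(C(s(3, 6 - 1*(-5)), 4) - 1) = -5*(4 - 1) = -5*3 = -15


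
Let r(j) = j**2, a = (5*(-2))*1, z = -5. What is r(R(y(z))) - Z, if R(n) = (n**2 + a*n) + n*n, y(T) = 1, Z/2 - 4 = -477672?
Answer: 955400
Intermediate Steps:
Z = -955336 (Z = 8 + 2*(-477672) = 8 - 955344 = -955336)
a = -10 (a = -10*1 = -10)
R(n) = -10*n + 2*n**2 (R(n) = (n**2 - 10*n) + n*n = (n**2 - 10*n) + n**2 = -10*n + 2*n**2)
r(R(y(z))) - Z = (2*1*(-5 + 1))**2 - 1*(-955336) = (2*1*(-4))**2 + 955336 = (-8)**2 + 955336 = 64 + 955336 = 955400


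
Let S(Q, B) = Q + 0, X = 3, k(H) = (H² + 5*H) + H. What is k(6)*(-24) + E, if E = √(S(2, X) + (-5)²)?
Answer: -1728 + 3*√3 ≈ -1722.8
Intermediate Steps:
k(H) = H² + 6*H
S(Q, B) = Q
E = 3*√3 (E = √(2 + (-5)²) = √(2 + 25) = √27 = 3*√3 ≈ 5.1962)
k(6)*(-24) + E = (6*(6 + 6))*(-24) + 3*√3 = (6*12)*(-24) + 3*√3 = 72*(-24) + 3*√3 = -1728 + 3*√3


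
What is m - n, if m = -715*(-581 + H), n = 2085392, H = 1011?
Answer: -2392842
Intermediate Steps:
m = -307450 (m = -715*(-581 + 1011) = -715*430 = -307450)
m - n = -307450 - 1*2085392 = -307450 - 2085392 = -2392842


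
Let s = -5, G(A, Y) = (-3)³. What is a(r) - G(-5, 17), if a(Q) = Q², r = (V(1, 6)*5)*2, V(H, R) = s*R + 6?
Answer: 57627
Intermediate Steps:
G(A, Y) = -27
V(H, R) = 6 - 5*R (V(H, R) = -5*R + 6 = 6 - 5*R)
r = -240 (r = ((6 - 5*6)*5)*2 = ((6 - 30)*5)*2 = -24*5*2 = -120*2 = -240)
a(r) - G(-5, 17) = (-240)² - 1*(-27) = 57600 + 27 = 57627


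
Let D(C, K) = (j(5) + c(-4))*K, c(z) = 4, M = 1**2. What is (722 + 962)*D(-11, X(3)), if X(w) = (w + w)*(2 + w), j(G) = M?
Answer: 252600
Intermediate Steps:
M = 1
j(G) = 1
X(w) = 2*w*(2 + w) (X(w) = (2*w)*(2 + w) = 2*w*(2 + w))
D(C, K) = 5*K (D(C, K) = (1 + 4)*K = 5*K)
(722 + 962)*D(-11, X(3)) = (722 + 962)*(5*(2*3*(2 + 3))) = 1684*(5*(2*3*5)) = 1684*(5*30) = 1684*150 = 252600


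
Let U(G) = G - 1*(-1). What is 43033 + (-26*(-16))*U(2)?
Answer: 44281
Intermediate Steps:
U(G) = 1 + G (U(G) = G + 1 = 1 + G)
43033 + (-26*(-16))*U(2) = 43033 + (-26*(-16))*(1 + 2) = 43033 + 416*3 = 43033 + 1248 = 44281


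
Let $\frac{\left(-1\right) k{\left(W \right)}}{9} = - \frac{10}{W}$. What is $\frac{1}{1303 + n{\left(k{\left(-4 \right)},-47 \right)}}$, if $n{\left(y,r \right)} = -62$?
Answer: $\frac{1}{1241} \approx 0.0008058$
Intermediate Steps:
$k{\left(W \right)} = \frac{90}{W}$ ($k{\left(W \right)} = - 9 \left(- \frac{10}{W}\right) = \frac{90}{W}$)
$\frac{1}{1303 + n{\left(k{\left(-4 \right)},-47 \right)}} = \frac{1}{1303 - 62} = \frac{1}{1241}$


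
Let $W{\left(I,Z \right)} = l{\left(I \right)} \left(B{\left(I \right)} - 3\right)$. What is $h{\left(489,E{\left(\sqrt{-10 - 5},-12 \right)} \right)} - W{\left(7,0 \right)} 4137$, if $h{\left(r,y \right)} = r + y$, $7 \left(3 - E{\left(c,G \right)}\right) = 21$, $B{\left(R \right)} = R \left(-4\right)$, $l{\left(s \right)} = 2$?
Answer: $256983$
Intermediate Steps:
$B{\left(R \right)} = - 4 R$
$E{\left(c,G \right)} = 0$ ($E{\left(c,G \right)} = 3 - 3 = 0$)
$W{\left(I,Z \right)} = -6 - 8 I$ ($W{\left(I,Z \right)} = 2 \left(- 4 I - 3\right) = 2 \left(-3 - 4 I\right) = -6 - 8 I$)
$h{\left(489,E{\left(\sqrt{-10 - 5},-12 \right)} \right)} - W{\left(7,0 \right)} 4137 = \left(489 + 0\right) - \left(-6 - 56\right) 4137 = 489 - \left(-6 - 56\right) 4137 = 489 - \left(-62\right) 4137 = 489 - -256494 = 489 + 256494 = 256983$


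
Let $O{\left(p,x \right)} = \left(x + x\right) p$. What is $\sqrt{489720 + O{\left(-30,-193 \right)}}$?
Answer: $30 \sqrt{557} \approx 708.03$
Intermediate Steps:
$O{\left(p,x \right)} = 2 p x$ ($O{\left(p,x \right)} = 2 x p = 2 p x$)
$\sqrt{489720 + O{\left(-30,-193 \right)}} = \sqrt{489720 + 2 \left(-30\right) \left(-193\right)} = \sqrt{489720 + 11580} = \sqrt{501300} = 30 \sqrt{557}$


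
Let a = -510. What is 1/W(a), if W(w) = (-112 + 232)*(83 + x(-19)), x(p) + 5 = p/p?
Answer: 1/9480 ≈ 0.00010549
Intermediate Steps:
x(p) = -4 (x(p) = -5 + p/p = -5 + 1 = -4)
W(w) = 9480 (W(w) = (-112 + 232)*(83 - 4) = 120*79 = 9480)
1/W(a) = 1/9480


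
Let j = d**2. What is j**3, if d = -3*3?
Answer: 531441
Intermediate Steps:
d = -9
j = 81 (j = (-9)**2 = 81)
j**3 = 81**3 = 531441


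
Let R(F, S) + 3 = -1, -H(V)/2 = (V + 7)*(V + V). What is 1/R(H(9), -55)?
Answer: -¼ ≈ -0.25000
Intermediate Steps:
H(V) = -4*V*(7 + V) (H(V) = -2*(V + 7)*(V + V) = -2*(7 + V)*2*V = -4*V*(7 + V))
R(F, S) = -4 (R(F, S) = -3 - 1 = -4)
1/R(H(9), -55) = 1/(-4) = -¼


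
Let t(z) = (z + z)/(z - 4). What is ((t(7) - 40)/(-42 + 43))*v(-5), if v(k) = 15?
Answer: -530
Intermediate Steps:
t(z) = 2*z/(-4 + z) (t(z) = (2*z)/(-4 + z) = 2*z/(-4 + z))
((t(7) - 40)/(-42 + 43))*v(-5) = ((2*7/(-4 + 7) - 40)/(-42 + 43))*15 = ((2*7/3 - 40)/1)*15 = ((2*7*(⅓) - 40)*1)*15 = ((14/3 - 40)*1)*15 = -106/3*1*15 = -106/3*15 = -530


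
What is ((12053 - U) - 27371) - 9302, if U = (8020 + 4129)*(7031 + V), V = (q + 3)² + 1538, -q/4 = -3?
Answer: -106862926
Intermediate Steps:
q = 12 (q = -4*(-3) = 12)
V = 1763 (V = (12 + 3)² + 1538 = 15² + 1538 = 225 + 1538 = 1763)
U = 106838306 (U = (8020 + 4129)*(7031 + 1763) = 12149*8794 = 106838306)
((12053 - U) - 27371) - 9302 = ((12053 - 1*106838306) - 27371) - 9302 = ((12053 - 106838306) - 27371) - 9302 = (-106826253 - 27371) - 9302 = -106853624 - 9302 = -106862926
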